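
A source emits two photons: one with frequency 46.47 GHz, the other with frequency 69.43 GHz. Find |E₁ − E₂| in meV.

Using E = hf: E₁ = 3.0791e-23 J, E₂ = 4.6005e-23 J.
|ΔE| = |3.0791e-23 − 4.6005e-23| = 1.52e-23 J = 0.0950 meV.

0.0950 meV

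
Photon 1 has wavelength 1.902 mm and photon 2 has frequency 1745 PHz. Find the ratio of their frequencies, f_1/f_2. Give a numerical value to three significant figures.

9.03e-8

f_1 = 1.576e11 Hz (from wavelength = 1.902 mm, via f = c/λ).
f_2 = 1.745e18 Hz (from frequency = 1745 PHz, via f given directly).
Ratio = 1.576e11 / 1.745e18 = 9.03e-8.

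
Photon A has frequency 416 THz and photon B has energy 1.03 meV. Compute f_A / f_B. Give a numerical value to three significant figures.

1670

f_A = 4.160e14 Hz (from frequency = 416 THz, via f given directly).
f_B = 2.491e11 Hz (from energy = 1.03 meV, via f = E/h).
Ratio = 4.160e14 / 2.491e11 = 1670.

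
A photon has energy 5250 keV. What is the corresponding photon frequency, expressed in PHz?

1.27e6 PHz

Take h = 6.62607015e-34 J·s, 1 eV = 1.602176634e-19 J.
First convert: E = 5250 keV = 8.4114e-13 J.
Apply f = E/h: f = 1.269e21 Hz.
Converting to PHz: f = 1.269e6 PHz ≈ 1.27e6 PHz.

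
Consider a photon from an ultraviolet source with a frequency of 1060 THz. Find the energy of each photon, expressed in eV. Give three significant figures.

4.38 eV

Convert to SI: f = 1060 THz = 1.06e15 Hz.
The photon relation is E = hf, giving E = 7.024e-19 J.
Converting to eV: E = 4.384 eV ≈ 4.38 eV.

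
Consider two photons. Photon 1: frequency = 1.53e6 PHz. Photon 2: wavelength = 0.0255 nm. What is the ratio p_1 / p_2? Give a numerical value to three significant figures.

130

p_1 = 3.382e-21 kg·m/s (from frequency = 1.53e6 PHz, via p = hf/c).
p_2 = 2.598e-23 kg·m/s (from wavelength = 0.0255 nm, via p = h/λ).
Ratio = 3.382e-21 / 2.598e-23 = 130.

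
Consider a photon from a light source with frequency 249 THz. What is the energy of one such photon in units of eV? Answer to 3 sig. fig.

1.03 eV

(h = 6.62607015e-34 J·s, 1 eV = 1.602176634e-19 J.)
First convert: f = 249 THz = 2.49e14 Hz.
Since E = hf for a photon, E = 1.650e-19 J.
Converting to eV: E = 1.030 eV ≈ 1.03 eV.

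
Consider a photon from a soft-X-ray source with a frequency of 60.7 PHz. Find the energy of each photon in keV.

0.251 keV

In SI units: f = 60.7 PHz = 6.07e16 Hz.
For a photon E = hf, so E = 4.022e-17 J.
Converting to keV: E = 0.2510 keV ≈ 0.251 keV.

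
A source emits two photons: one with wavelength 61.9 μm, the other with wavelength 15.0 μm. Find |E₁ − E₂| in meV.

62.6 meV

Using E = hc/λ: E₁ = 3.209 × 10^-21 J, E₂ = 1.324 × 10^-20 J.
|ΔE| = |3.209 × 10^-21 − 1.324 × 10^-20| = 1.00 × 10^-20 J = 62.6 meV.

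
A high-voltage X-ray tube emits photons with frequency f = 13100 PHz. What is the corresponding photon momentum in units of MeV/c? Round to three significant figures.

Take h = 6.62607015·10^-34 J·s, c = 2.99792458·10^8 m/s, 1 eV = 1.602176634·10^-19 J.
Convert to SI: f = 13100 PHz = 1.31·10^19 Hz.
The photon relation is p = hf/c, giving p = 2.895·10^-23 kg·m/s.
Converting to MeV/c: p = 0.05418 MeV/c ≈ 0.0542 MeV/c.

0.0542 MeV/c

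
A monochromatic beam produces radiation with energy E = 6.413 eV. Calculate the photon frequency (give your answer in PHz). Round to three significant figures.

1.55 PHz

(h = 6.62607015e-34 J·s, 1 eV = 1.602176634e-19 J.)
First convert: E = 6.413 eV = 1.0275e-18 J.
Since f = E/h for a photon, f = 1.551e15 Hz.
Converting to PHz: f = 1.551 PHz ≈ 1.55 PHz.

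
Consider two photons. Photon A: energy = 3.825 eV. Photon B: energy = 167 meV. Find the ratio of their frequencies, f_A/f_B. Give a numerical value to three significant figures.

f_A = 9.249e14 Hz (from energy = 3.825 eV, via f = E/h).
f_B = 4.038e13 Hz (from energy = 167 meV, via f = E/h).
Ratio = 9.249e14 / 4.038e13 = 22.9.

22.9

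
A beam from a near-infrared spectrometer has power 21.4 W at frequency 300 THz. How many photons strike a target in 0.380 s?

Total energy: E_total = P·t = 21.4 × 0.380 = 8.132 J.
Per-photon energy: E = 1.988 × 10^-19 J.
N = E_total / E_photon = 4.09 × 10^19.

4.09 × 10^19 photons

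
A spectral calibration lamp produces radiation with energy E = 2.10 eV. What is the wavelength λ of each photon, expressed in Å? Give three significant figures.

Take h = 6.62607015e-34 J·s, c = 2.99792458e8 m/s, 1 eV = 1.602176634e-19 J.
First convert: E = 2.10 eV = 3.3646e-19 J.
For a photon λ = hc/E, so λ = 5.904e-7 m.
Converting to Å: λ = 5904 Å ≈ 5900 Å.

5900 Å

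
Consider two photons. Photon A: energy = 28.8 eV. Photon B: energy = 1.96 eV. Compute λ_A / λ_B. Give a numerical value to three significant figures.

0.0681

λ_A = 4.305 × 10^-8 m (from energy = 28.8 eV, via λ = hc/E).
λ_B = 6.326 × 10^-7 m (from energy = 1.96 eV, via λ = hc/E).
Ratio = 4.305 × 10^-8 / 6.326 × 10^-7 = 0.0681.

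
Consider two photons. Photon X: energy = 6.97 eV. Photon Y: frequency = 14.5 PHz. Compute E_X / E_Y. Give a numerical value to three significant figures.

0.116

E_X = 1.117e-18 J (from energy = 6.97 eV, via E given directly).
E_Y = 9.608e-18 J (from frequency = 14.5 PHz, via E = hf).
Ratio = 1.117e-18 / 9.608e-18 = 0.116.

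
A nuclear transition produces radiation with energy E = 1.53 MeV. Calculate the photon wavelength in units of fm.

810 fm

First convert: E = 1.53 MeV = 2.4513e-13 J.
The photon relation is λ = hc/E, giving λ = 8.104e-13 m.
Converting to fm: λ = 810.4 fm ≈ 810 fm.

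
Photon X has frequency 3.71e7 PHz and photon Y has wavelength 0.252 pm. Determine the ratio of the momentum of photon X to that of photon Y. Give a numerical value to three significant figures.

31.2

p_X = 8.200e-20 kg·m/s (from frequency = 3.71e7 PHz, via p = hf/c).
p_Y = 2.629e-21 kg·m/s (from wavelength = 0.252 pm, via p = h/λ).
Ratio = 8.200e-20 / 2.629e-21 = 31.2.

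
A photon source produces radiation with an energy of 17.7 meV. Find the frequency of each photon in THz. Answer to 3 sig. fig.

4.28 THz

Take h = 6.62607015e-34 J·s, 1 eV = 1.602176634e-19 J.
Convert to SI: E = 17.7 meV = 2.8359e-21 J.
The photon relation is f = E/h, giving f = 4.280e12 Hz.
Converting to THz: f = 4.280 THz ≈ 4.28 THz.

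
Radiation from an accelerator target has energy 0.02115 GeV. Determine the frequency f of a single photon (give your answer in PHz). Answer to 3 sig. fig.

5.11·10^6 PHz

In SI units: E = 0.02115 GeV = 3.3886·10^-12 J.
The photon relation is f = E/h, giving f = 5.114·10^21 Hz.
Converting to PHz: f = 5.114·10^6 PHz ≈ 5.11·10^6 PHz.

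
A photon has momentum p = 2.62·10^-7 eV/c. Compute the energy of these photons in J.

Take c = 2.99792458·10^8 m/s, 1 eV = 1.602176634·10^-19 J.
In SI units: p = 2.62·10^-7 eV/c = 1.4002·10^-34 kg·m/s.
Since E = pc for a photon, E = 4.198·10^-26 J.
So E ≈ 4.20·10^-26 J.

4.20·10^-26 J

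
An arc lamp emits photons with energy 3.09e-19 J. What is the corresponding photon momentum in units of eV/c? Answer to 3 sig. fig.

1.93 eV/c

Take c = 2.99792458e8 m/s, 1 eV = 1.602176634e-19 J.
Apply p = E/c: p = 1.031e-27 kg·m/s.
Converting to eV/c: p = 1.929 eV/c ≈ 1.93 eV/c.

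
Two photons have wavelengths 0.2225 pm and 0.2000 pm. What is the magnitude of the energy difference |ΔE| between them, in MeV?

0.627 MeV

Using E = hc/λ: E₁ = 8.9278 × 10^-13 J, E₂ = 9.9322 × 10^-13 J.
|ΔE| = |8.9278 × 10^-13 − 9.9322 × 10^-13| = 1.00 × 10^-13 J = 0.627 MeV.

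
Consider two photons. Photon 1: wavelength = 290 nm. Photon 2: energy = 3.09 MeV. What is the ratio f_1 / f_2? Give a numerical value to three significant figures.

f_1 = 1.034 × 10^15 Hz (from wavelength = 290 nm, via f = c/λ).
f_2 = 7.472 × 10^20 Hz (from energy = 3.09 MeV, via f = E/h).
Ratio = 1.034 × 10^15 / 7.472 × 10^20 = 1.38 × 10^-6.

1.38 × 10^-6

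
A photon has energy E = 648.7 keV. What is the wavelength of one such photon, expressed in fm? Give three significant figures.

1910 fm

Convert to SI: E = 648.7 keV = 1.0393e-13 J.
The photon relation is λ = hc/E, giving λ = 1.911e-12 m.
Converting to fm: λ = 1911 fm ≈ 1910 fm.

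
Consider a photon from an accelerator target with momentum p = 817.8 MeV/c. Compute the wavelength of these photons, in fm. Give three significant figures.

1.52 fm

(h = 6.62607015e-34 J·s, c = 2.99792458e8 m/s, 1 eV = 1.602176634e-19 J.)
First convert: p = 817.8 MeV/c = 4.3706e-19 kg·m/s.
The photon relation is λ = h/p, giving λ = 1.516e-15 m.
Converting to fm: λ = 1.516 fm ≈ 1.52 fm.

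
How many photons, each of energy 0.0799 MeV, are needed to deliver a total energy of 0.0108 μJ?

Per-photon energy: E = 1.280 × 10^-14 J (from energy = 0.0799 MeV).
N = E_total / E_photon = 1.08 × 10^-8 J / 1.280 × 10^-14 J = 8.44 × 10^5.

8.44 × 10^5 photons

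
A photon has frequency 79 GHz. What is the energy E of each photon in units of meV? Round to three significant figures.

0.327 meV

Take h = 6.62607015e-34 J·s, 1 eV = 1.602176634e-19 J.
Convert to SI: f = 79 GHz = 7.9e10 Hz.
For a photon E = hf, so E = 5.235e-23 J.
Converting to meV: E = 0.3267 meV ≈ 0.327 meV.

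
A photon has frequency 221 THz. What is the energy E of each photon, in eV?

0.914 eV

First convert: f = 221 THz = 2.21 × 10^14 Hz.
Since E = hf for a photon, E = 1.464 × 10^-19 J.
Converting to eV: E = 0.9140 eV ≈ 0.914 eV.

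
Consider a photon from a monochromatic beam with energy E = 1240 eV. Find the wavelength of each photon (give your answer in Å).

In SI units: E = 1240 eV = 1.9867e-16 J.
Since λ = hc/E for a photon, λ = 9.999e-10 m.
Converting to Å: λ = 9.999 Å ≈ 10.0 Å.

10.0 Å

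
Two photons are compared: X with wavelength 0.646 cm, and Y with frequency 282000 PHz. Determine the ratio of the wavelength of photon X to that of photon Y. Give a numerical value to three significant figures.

λ_X = 0.006460 m (from wavelength = 0.646 cm, via λ given directly).
λ_Y = 1.063e-12 m (from frequency = 282000 PHz, via λ = c/f).
Ratio = 0.006460 / 1.063e-12 = 6.08e9.

6.08e9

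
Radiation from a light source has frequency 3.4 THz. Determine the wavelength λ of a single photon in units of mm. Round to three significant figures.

0.0882 mm

Convert to SI: f = 3.4 THz = 3.4e12 Hz.
Apply λ = c/f: λ = 8.817e-5 m.
Converting to mm: λ = 0.08817 mm ≈ 0.0882 mm.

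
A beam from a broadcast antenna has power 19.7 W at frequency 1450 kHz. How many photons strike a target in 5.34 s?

Total energy: E_total = P·t = 19.7 × 5.34 = 105.2 J.
Per-photon energy: E = 9.608e-28 J.
N = E_total / E_photon = 1.09e29.

1.09e29 photons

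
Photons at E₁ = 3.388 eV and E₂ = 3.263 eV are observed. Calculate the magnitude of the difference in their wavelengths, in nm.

Using λ = hc/E: λ₁ = 3.6595e-7 m, λ₂ = 3.7997e-7 m.
|Δλ| = |3.6595e-7 − 3.7997e-7| = 1.40e-8 m = 14.0 nm.

14.0 nm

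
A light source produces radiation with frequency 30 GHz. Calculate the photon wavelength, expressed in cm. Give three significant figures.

Use c = 2.99792458e8 m/s.
Convert to SI: f = 30 GHz = 3.0e10 Hz.
For a photon λ = c/f, so λ = 0.009993 m.
Converting to cm: λ = 0.9993 cm ≈ 0.999 cm.

0.999 cm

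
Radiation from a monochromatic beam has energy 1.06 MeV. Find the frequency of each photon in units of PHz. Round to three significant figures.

2.56 × 10^5 PHz

Use h = 6.62607015 × 10^-34 J·s, 1 eV = 1.602176634 × 10^-19 J.
In SI units: E = 1.06 MeV = 1.6983 × 10^-13 J.
Since f = E/h for a photon, f = 2.563 × 10^20 Hz.
Converting to PHz: f = 256300 PHz ≈ 2.56 × 10^5 PHz.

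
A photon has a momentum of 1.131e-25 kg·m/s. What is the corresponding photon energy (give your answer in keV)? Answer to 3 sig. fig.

0.212 keV

Apply E = pc: E = 3.391e-17 J.
Converting to keV: E = 0.2116 keV ≈ 0.212 keV.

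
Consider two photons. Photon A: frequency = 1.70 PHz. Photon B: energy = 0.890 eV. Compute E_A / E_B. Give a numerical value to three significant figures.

7.90

E_A = 1.126 × 10^-18 J (from frequency = 1.70 PHz, via E = hf).
E_B = 1.426 × 10^-19 J (from energy = 0.890 eV, via E given directly).
Ratio = 1.126 × 10^-18 / 1.426 × 10^-19 = 7.90.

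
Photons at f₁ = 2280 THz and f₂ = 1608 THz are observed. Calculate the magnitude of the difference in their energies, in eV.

Using E = hf: E₁ = 1.5107e-18 J, E₂ = 1.0655e-18 J.
|ΔE| = |1.5107e-18 − 1.0655e-18| = 4.45e-19 J = 2.78 eV.

2.78 eV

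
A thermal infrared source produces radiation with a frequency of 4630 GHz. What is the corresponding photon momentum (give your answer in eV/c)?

Convert to SI: f = 4630 GHz = 4.63 × 10^12 Hz.
Apply p = hf/c: p = 1.023 × 10^-29 kg·m/s.
Converting to eV/c: p = 0.01915 eV/c ≈ 0.0191 eV/c.

0.0191 eV/c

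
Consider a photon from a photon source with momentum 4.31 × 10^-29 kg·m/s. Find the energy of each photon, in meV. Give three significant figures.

80.6 meV

Use c = 2.99792458 × 10^8 m/s, 1 eV = 1.602176634 × 10^-19 J.
Apply E = pc: E = 1.292 × 10^-20 J.
Converting to meV: E = 80.65 meV ≈ 80.6 meV.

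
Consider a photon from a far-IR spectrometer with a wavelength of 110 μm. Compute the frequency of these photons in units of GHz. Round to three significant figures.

Use c = 2.99792458 × 10^8 m/s.
First convert: λ = 110 μm = 1.1 × 10^-4 m.
The photon relation is f = c/λ, giving f = 2.725 × 10^12 Hz.
Converting to GHz: f = 2725 GHz ≈ 2730 GHz.

2730 GHz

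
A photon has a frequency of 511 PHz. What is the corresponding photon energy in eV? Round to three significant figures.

(h = 6.62607015e-34 J·s, 1 eV = 1.602176634e-19 J.)
In SI units: f = 511 PHz = 5.11e17 Hz.
Since E = hf for a photon, E = 3.386e-16 J.
Converting to eV: E = 2113 eV ≈ 2110 eV.

2110 eV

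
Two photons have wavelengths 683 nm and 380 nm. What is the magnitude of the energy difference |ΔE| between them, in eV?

Using E = hc/λ: E₁ = 2.908 × 10^-19 J, E₂ = 5.227 × 10^-19 J.
|ΔE| = |2.908 × 10^-19 − 5.227 × 10^-19| = 2.32 × 10^-19 J = 1.45 eV.

1.45 eV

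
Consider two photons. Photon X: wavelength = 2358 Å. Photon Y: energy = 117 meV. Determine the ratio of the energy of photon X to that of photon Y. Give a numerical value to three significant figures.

E_X = 8.424·10^-19 J (from wavelength = 2358 Å, via E = hc/λ).
E_Y = 1.875·10^-20 J (from energy = 117 meV, via E given directly).
Ratio = 8.424·10^-19 / 1.875·10^-20 = 44.9.

44.9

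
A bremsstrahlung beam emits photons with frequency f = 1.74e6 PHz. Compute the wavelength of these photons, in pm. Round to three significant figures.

First convert: f = 1.74e6 PHz = 1.74e21 Hz.
Apply λ = c/f: λ = 1.723e-13 m.
Converting to pm: λ = 0.1723 pm ≈ 0.172 pm.

0.172 pm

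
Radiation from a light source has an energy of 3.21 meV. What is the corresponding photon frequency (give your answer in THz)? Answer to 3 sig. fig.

0.776 THz

(h = 6.62607015 × 10^-34 J·s, 1 eV = 1.602176634 × 10^-19 J.)
Convert to SI: E = 3.21 meV = 5.1430 × 10^-22 J.
Apply f = E/h: f = 7.762 × 10^11 Hz.
Converting to THz: f = 0.7762 THz ≈ 0.776 THz.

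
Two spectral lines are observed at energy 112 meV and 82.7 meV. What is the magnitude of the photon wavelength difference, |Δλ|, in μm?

Using λ = hc/E: λ₁ = 1.107e-5 m, λ₂ = 1.499e-5 m.
|Δλ| = |1.107e-5 − 1.499e-5| = 3.92e-6 m = 3.92 μm.

3.92 μm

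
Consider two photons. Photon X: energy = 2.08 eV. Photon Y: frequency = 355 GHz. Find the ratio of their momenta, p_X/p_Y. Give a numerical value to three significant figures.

1420

p_X = 1.112 × 10^-27 kg·m/s (from energy = 2.08 eV, via p = E/c).
p_Y = 7.846 × 10^-31 kg·m/s (from frequency = 355 GHz, via p = hf/c).
Ratio = 1.112 × 10^-27 / 7.846 × 10^-31 = 1420.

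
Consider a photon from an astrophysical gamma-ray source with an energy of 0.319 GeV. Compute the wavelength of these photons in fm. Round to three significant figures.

3.89 fm

Take h = 6.62607015e-34 J·s, c = 2.99792458e8 m/s, 1 eV = 1.602176634e-19 J.
In SI units: E = 0.319 GeV = 5.1109e-11 J.
For a photon λ = hc/E, so λ = 3.887e-15 m.
Converting to fm: λ = 3.887 fm ≈ 3.89 fm.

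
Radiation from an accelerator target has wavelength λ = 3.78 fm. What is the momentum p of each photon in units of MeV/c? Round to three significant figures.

328 MeV/c

First convert: λ = 3.78 fm = 3.78·10^-15 m.
Apply p = h/λ: p = 1.753·10^-19 kg·m/s.
Converting to MeV/c: p = 328.0 MeV/c ≈ 328 MeV/c.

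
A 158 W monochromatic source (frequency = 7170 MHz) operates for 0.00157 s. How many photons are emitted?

5.22 × 10^22 photons

Total energy: E_total = P·t = 158 × 0.00157 = 0.2481 J.
Per-photon energy: E = 4.751 × 10^-24 J.
N = E_total / E_photon = 5.22 × 10^22.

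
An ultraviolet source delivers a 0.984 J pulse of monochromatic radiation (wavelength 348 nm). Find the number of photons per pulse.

Per-photon energy: E = 5.708 × 10^-19 J (from wavelength = 348 nm).
N = E_total / E_photon = 0.984 J / 5.708 × 10^-19 J = 1.72 × 10^18.

1.72 × 10^18 photons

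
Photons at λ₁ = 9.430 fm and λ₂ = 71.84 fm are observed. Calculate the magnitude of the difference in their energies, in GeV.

0.114 GeV

Using E = hc/λ: E₁ = 2.1065 × 10^-11 J, E₂ = 2.7651 × 10^-12 J.
|ΔE| = |2.1065 × 10^-11 − 2.7651 × 10^-12| = 1.83 × 10^-11 J = 0.114 GeV.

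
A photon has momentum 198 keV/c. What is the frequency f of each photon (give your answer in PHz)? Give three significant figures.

4.79 × 10^4 PHz

First convert: p = 198 keV/c = 1.0582 × 10^-22 kg·m/s.
Apply f = pc/h: f = 4.788 × 10^19 Hz.
Converting to PHz: f = 47880 PHz ≈ 4.79 × 10^4 PHz.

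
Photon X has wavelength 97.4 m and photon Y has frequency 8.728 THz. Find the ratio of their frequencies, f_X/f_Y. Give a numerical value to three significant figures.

f_X = 3.078 × 10^6 Hz (from wavelength = 97.4 m, via f = c/λ).
f_Y = 8.728 × 10^12 Hz (from frequency = 8.728 THz, via f given directly).
Ratio = 3.078 × 10^6 / 8.728 × 10^12 = 3.53 × 10^-7.

3.53 × 10^-7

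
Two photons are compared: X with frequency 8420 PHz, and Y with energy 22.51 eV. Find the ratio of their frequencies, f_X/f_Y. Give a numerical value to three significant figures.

f_X = 8.420e18 Hz (from frequency = 8420 PHz, via f given directly).
f_Y = 5.443e15 Hz (from energy = 22.51 eV, via f = E/h).
Ratio = 8.420e18 / 5.443e15 = 1550.

1550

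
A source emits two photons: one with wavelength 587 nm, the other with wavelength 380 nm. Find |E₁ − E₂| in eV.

Using E = hc/λ: E₁ = 3.384·10^-19 J, E₂ = 5.227·10^-19 J.
|ΔE| = |3.384·10^-19 − 5.227·10^-19| = 1.84·10^-19 J = 1.15 eV.

1.15 eV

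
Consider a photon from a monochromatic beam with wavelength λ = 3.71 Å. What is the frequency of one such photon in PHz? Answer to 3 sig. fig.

Take c = 2.99792458·10^8 m/s.
In SI units: λ = 3.71 Å = 3.71·10^-10 m.
Apply f = c/λ: f = 8.081·10^17 Hz.
Converting to PHz: f = 808.1 PHz ≈ 808 PHz.

808 PHz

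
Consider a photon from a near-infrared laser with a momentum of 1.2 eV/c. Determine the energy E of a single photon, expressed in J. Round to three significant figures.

Convert to SI: p = 1.2 eV/c = 6.4131e-28 kg·m/s.
For a photon E = pc, so E = 1.923e-19 J.
So E ≈ 1.92e-19 J.

1.92e-19 J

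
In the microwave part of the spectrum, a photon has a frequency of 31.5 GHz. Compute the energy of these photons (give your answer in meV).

0.130 meV

First convert: f = 31.5 GHz = 3.15e10 Hz.
The photon relation is E = hf, giving E = 2.087e-23 J.
Converting to meV: E = 0.1303 meV ≈ 0.130 meV.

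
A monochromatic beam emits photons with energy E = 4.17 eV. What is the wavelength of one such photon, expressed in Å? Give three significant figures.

2970 Å

Use h = 6.62607015e-34 J·s, c = 2.99792458e8 m/s, 1 eV = 1.602176634e-19 J.
In SI units: E = 4.17 eV = 6.6811e-19 J.
Apply λ = hc/E: λ = 2.973e-7 m.
Converting to Å: λ = 2973 Å ≈ 2970 Å.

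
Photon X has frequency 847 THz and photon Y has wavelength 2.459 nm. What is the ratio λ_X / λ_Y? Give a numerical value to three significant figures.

144

λ_X = 3.539e-7 m (from frequency = 847 THz, via λ = c/f).
λ_Y = 2.459e-9 m (from wavelength = 2.459 nm, via λ given directly).
Ratio = 3.539e-7 / 2.459e-9 = 144.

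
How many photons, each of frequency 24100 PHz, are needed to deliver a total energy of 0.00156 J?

9.77·10^10 photons

Per-photon energy: E = 1.597·10^-14 J (from frequency = 24100 PHz).
N = E_total / E_photon = 0.00156 J / 1.597·10^-14 J = 9.77·10^10.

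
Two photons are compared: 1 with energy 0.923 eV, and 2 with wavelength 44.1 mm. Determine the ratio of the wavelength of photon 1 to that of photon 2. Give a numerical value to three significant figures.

3.05 × 10^-5

λ_1 = 1.343 × 10^-6 m (from energy = 0.923 eV, via λ = hc/E).
λ_2 = 0.04410 m (from wavelength = 44.1 mm, via λ given directly).
Ratio = 1.343 × 10^-6 / 0.04410 = 3.05 × 10^-5.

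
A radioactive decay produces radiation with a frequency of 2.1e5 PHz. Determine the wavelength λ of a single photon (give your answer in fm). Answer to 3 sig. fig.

1430 fm

First convert: f = 2.1e5 PHz = 2.1e20 Hz.
For a photon λ = c/f, so λ = 1.428e-12 m.
Converting to fm: λ = 1428 fm ≈ 1430 fm.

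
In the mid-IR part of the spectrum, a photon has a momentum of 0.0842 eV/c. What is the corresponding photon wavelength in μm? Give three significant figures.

Use h = 6.62607015 × 10^-34 J·s, c = 2.99792458 × 10^8 m/s, 1 eV = 1.602176634 × 10^-19 J.
First convert: p = 0.0842 eV/c = 4.4999 × 10^-29 kg·m/s.
Apply λ = h/p: λ = 1.472 × 10^-5 m.
Converting to μm: λ = 14.72 μm ≈ 14.7 μm.

14.7 μm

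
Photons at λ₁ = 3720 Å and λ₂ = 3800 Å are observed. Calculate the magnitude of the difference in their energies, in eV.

Using E = hc/λ: E₁ = 5.340e-19 J, E₂ = 5.227e-19 J.
|ΔE| = |5.340e-19 − 5.227e-19| = 1.12e-20 J = 0.0702 eV.

0.0702 eV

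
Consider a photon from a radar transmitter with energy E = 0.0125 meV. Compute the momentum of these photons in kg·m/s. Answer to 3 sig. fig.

6.68e-33 kg·m/s

(c = 2.99792458e8 m/s, 1 eV = 1.602176634e-19 J.)
In SI units: E = 0.0125 meV = 2.0027e-24 J.
Since p = E/c for a photon, p = 6.680e-33 kg·m/s.
So p ≈ 6.68e-33 kg·m/s.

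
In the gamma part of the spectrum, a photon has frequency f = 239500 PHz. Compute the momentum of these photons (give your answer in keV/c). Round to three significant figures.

Use h = 6.62607015 × 10^-34 J·s, c = 2.99792458 × 10^8 m/s, 1 eV = 1.602176634 × 10^-19 J.
Convert to SI: f = 239500 PHz = 2.395 × 10^20 Hz.
Apply p = hf/c: p = 5.293 × 10^-22 kg·m/s.
Converting to keV/c: p = 990.5 keV/c ≈ 990 keV/c.

990 keV/c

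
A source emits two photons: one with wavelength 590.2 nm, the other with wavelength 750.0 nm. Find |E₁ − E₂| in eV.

Using E = hc/λ: E₁ = 3.3657e-19 J, E₂ = 2.6486e-19 J.
|ΔE| = |3.3657e-19 − 2.6486e-19| = 7.17e-20 J = 0.448 eV.

0.448 eV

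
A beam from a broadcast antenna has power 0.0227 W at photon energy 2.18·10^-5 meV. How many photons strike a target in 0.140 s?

Total energy: E_total = P·t = 0.0227 × 0.140 = 0.003178 J.
Per-photon energy: E = 3.493·10^-27 J.
N = E_total / E_photon = 9.10·10^23.

9.10·10^23 photons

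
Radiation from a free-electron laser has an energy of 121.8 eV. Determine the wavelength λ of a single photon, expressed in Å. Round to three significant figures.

Take h = 6.62607015 × 10^-34 J·s, c = 2.99792458 × 10^8 m/s, 1 eV = 1.602176634 × 10^-19 J.
In SI units: E = 121.8 eV = 1.9515 × 10^-17 J.
The photon relation is λ = hc/E, giving λ = 1.018 × 10^-8 m.
Converting to Å: λ = 101.8 Å ≈ 102 Å.

102 Å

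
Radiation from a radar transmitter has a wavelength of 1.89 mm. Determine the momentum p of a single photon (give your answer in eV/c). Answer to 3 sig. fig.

6.56e-4 eV/c

First convert: λ = 1.89 mm = 0.00189 m.
The photon relation is p = h/λ, giving p = 3.506e-31 kg·m/s.
Converting to eV/c: p = 6.560e-4 eV/c ≈ 6.56e-4 eV/c.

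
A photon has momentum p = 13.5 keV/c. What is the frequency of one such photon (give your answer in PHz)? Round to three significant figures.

In SI units: p = 13.5 keV/c = 7.2148e-24 kg·m/s.
Apply f = pc/h: f = 3.264e18 Hz.
Converting to PHz: f = 3264 PHz ≈ 3260 PHz.

3260 PHz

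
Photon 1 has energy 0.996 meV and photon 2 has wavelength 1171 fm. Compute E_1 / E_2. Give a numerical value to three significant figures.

E_1 = 1.596 × 10^-22 J (from energy = 0.996 meV, via E given directly).
E_2 = 1.696 × 10^-13 J (from wavelength = 1171 fm, via E = hc/λ).
Ratio = 1.596 × 10^-22 / 1.696 × 10^-13 = 9.41 × 10^-10.

9.41 × 10^-10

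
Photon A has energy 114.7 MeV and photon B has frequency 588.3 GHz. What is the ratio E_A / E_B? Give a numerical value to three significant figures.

4.71 × 10^10

E_A = 1.838 × 10^-11 J (from energy = 114.7 MeV, via E given directly).
E_B = 3.898 × 10^-22 J (from frequency = 588.3 GHz, via E = hf).
Ratio = 1.838 × 10^-11 / 3.898 × 10^-22 = 4.71 × 10^10.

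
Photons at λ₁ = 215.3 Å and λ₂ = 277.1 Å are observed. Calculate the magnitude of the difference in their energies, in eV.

Using E = hc/λ: E₁ = 9.2264e-18 J, E₂ = 7.1687e-18 J.
|ΔE| = |9.2264e-18 − 7.1687e-18| = 2.06e-18 J = 12.8 eV.

12.8 eV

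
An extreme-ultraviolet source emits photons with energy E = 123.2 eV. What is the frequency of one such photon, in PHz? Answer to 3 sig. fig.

In SI units: E = 123.2 eV = 1.9739e-17 J.
Apply f = E/h: f = 2.979e16 Hz.
Converting to PHz: f = 29.79 PHz ≈ 29.8 PHz.

29.8 PHz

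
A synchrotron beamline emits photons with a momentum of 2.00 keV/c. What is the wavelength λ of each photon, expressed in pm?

620 pm

In SI units: p = 2.00 keV/c = 1.0689 × 10^-24 kg·m/s.
Apply λ = h/p: λ = 6.199 × 10^-10 m.
Converting to pm: λ = 619.9 pm ≈ 620 pm.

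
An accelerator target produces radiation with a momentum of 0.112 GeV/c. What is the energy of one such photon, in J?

Take c = 2.99792458e8 m/s, 1 eV = 1.602176634e-19 J.
First convert: p = 0.112 GeV/c = 5.9856e-20 kg·m/s.
Since E = pc for a photon, E = 1.794e-11 J.
So E ≈ 1.79e-11 J.

1.79e-11 J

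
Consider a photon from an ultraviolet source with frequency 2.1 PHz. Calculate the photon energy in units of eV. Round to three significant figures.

In SI units: f = 2.1 PHz = 2.1e15 Hz.
Apply E = hf: E = 1.391e-18 J.
Converting to eV: E = 8.685 eV ≈ 8.68 eV.

8.68 eV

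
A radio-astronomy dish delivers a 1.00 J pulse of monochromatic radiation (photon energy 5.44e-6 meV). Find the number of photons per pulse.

Per-photon energy: E = 8.716e-28 J (from energy = 5.44e-6 meV).
N = E_total / E_photon = 1.00 J / 8.716e-28 J = 1.15e27.

1.15e27 photons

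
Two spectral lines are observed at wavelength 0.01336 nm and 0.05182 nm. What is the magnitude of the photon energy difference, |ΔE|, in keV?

Using E = hc/λ: E₁ = 1.4869·10^-14 J, E₂ = 3.8334·10^-15 J.
|ΔE| = |1.4869·10^-14 − 3.8334·10^-15| = 1.10·10^-14 J = 68.9 keV.

68.9 keV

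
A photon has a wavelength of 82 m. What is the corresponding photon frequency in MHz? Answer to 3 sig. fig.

Take c = 2.99792458e8 m/s.
Apply f = c/λ: f = 3.656e6 Hz.
Converting to MHz: f = 3.656 MHz ≈ 3.66 MHz.

3.66 MHz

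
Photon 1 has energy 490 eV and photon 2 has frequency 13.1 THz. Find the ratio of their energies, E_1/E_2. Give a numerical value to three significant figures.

E_1 = 7.851e-17 J (from energy = 490 eV, via E given directly).
E_2 = 8.680e-21 J (from frequency = 13.1 THz, via E = hf).
Ratio = 7.851e-17 / 8.680e-21 = 9040.

9040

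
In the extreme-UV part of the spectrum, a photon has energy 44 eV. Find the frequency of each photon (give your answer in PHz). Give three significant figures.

Use h = 6.62607015 × 10^-34 J·s, 1 eV = 1.602176634 × 10^-19 J.
Convert to SI: E = 44 eV = 7.0496 × 10^-18 J.
The photon relation is f = E/h, giving f = 1.064 × 10^16 Hz.
Converting to PHz: f = 10.64 PHz ≈ 10.6 PHz.

10.6 PHz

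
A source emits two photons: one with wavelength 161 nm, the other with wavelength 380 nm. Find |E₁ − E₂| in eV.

4.44 eV

Using E = hc/λ: E₁ = 1.234·10^-18 J, E₂ = 5.227·10^-19 J.
|ΔE| = |1.234·10^-18 − 5.227·10^-19| = 7.11·10^-19 J = 4.44 eV.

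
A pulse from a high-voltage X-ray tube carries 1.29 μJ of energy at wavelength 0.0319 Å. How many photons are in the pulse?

2.07 × 10^7 photons

Per-photon energy: E = 6.227 × 10^-14 J (from wavelength = 0.0319 Å).
N = E_total / E_photon = 1.29 × 10^-6 J / 6.227 × 10^-14 J = 2.07 × 10^7.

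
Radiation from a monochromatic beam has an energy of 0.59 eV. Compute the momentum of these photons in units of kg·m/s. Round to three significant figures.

3.15 × 10^-28 kg·m/s

Take c = 2.99792458 × 10^8 m/s, 1 eV = 1.602176634 × 10^-19 J.
First convert: E = 0.59 eV = 9.4528 × 10^-20 J.
Since p = E/c for a photon, p = 3.153 × 10^-28 kg·m/s.
So p ≈ 3.15 × 10^-28 kg·m/s.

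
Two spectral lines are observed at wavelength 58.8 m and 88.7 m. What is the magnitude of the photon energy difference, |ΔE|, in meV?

Using E = hc/λ: E₁ = 3.378e-27 J, E₂ = 2.240e-27 J.
|ΔE| = |3.378e-27 − 2.240e-27| = 1.14e-27 J = 7.11e-6 meV.

7.11e-6 meV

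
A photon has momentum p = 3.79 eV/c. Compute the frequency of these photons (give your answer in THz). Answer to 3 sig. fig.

916 THz

In SI units: p = 3.79 eV/c = 2.0255e-27 kg·m/s.
For a photon f = pc/h, so f = 9.164e14 Hz.
Converting to THz: f = 916.4 THz ≈ 916 THz.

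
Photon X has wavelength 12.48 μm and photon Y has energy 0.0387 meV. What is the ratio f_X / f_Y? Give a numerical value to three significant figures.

2570

f_X = 2.402 × 10^13 Hz (from wavelength = 12.48 μm, via f = c/λ).
f_Y = 9.358 × 10^9 Hz (from energy = 0.0387 meV, via f = E/h).
Ratio = 2.402 × 10^13 / 9.358 × 10^9 = 2570.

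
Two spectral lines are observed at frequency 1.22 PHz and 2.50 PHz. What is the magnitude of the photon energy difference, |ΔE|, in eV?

5.29 eV

Using E = hf: E₁ = 8.084 × 10^-19 J, E₂ = 1.657 × 10^-18 J.
|ΔE| = |8.084 × 10^-19 − 1.657 × 10^-18| = 8.48 × 10^-19 J = 5.29 eV.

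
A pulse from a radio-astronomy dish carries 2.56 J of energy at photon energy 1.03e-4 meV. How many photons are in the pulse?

Per-photon energy: E = 1.650e-26 J (from energy = 1.03e-4 meV).
N = E_total / E_photon = 2.56 J / 1.650e-26 J = 1.55e26.

1.55e26 photons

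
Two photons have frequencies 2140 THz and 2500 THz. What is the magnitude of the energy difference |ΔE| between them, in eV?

Using E = hf: E₁ = 1.418e-18 J, E₂ = 1.657e-18 J.
|ΔE| = |1.418e-18 − 1.657e-18| = 2.39e-19 J = 1.49 eV.

1.49 eV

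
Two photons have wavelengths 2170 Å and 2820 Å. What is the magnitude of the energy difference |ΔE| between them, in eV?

1.32 eV

Using E = hc/λ: E₁ = 9.154 × 10^-19 J, E₂ = 7.044 × 10^-19 J.
|ΔE| = |9.154 × 10^-19 − 7.044 × 10^-19| = 2.11 × 10^-19 J = 1.32 eV.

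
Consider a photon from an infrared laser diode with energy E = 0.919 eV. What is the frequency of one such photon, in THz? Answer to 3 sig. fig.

222 THz

Take h = 6.62607015e-34 J·s, 1 eV = 1.602176634e-19 J.
In SI units: E = 0.919 eV = 1.4724e-19 J.
Apply f = E/h: f = 2.222e14 Hz.
Converting to THz: f = 222.2 THz ≈ 222 THz.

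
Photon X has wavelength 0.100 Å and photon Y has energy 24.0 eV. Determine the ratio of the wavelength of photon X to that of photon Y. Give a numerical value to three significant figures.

λ_X = 1.000 × 10^-11 m (from wavelength = 0.100 Å, via λ given directly).
λ_Y = 5.166 × 10^-8 m (from energy = 24.0 eV, via λ = hc/E).
Ratio = 1.000 × 10^-11 / 5.166 × 10^-8 = 1.94 × 10^-4.

1.94 × 10^-4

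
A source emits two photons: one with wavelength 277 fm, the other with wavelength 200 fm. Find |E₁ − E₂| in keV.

1720 keV

Using E = hc/λ: E₁ = 7.171e-13 J, E₂ = 9.932e-13 J.
|ΔE| = |7.171e-13 − 9.932e-13| = 2.76e-13 J = 1720 keV.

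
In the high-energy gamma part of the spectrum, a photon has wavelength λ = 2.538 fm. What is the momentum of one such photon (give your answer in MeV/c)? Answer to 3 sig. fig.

489 MeV/c

In SI units: λ = 2.538 fm = 2.538e-15 m.
Since p = h/λ for a photon, p = 2.611e-19 kg·m/s.
Converting to MeV/c: p = 488.5 MeV/c ≈ 489 MeV/c.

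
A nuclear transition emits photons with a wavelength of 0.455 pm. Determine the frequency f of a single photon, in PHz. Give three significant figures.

6.59e5 PHz

Use c = 2.99792458e8 m/s.
First convert: λ = 0.455 pm = 4.55e-13 m.
Since f = c/λ for a photon, f = 6.589e20 Hz.
Converting to PHz: f = 658900 PHz ≈ 6.59e5 PHz.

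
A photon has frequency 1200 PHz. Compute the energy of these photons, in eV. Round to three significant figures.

4960 eV

Convert to SI: f = 1200 PHz = 1.2e18 Hz.
For a photon E = hf, so E = 7.951e-16 J.
Converting to eV: E = 4963 eV ≈ 4960 eV.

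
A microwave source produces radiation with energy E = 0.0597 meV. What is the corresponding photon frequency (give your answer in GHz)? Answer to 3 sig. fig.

(h = 6.62607015e-34 J·s, 1 eV = 1.602176634e-19 J.)
Convert to SI: E = 0.0597 meV = 9.5650e-24 J.
Since f = E/h for a photon, f = 1.444e10 Hz.
Converting to GHz: f = 14.44 GHz ≈ 14.4 GHz.

14.4 GHz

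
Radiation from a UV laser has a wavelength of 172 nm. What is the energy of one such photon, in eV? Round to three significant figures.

7.21 eV

Use h = 6.62607015 × 10^-34 J·s, c = 2.99792458 × 10^8 m/s, 1 eV = 1.602176634 × 10^-19 J.
Convert to SI: λ = 172 nm = 1.72 × 10^-7 m.
Apply E = hc/λ: E = 1.155 × 10^-18 J.
Converting to eV: E = 7.208 eV ≈ 7.21 eV.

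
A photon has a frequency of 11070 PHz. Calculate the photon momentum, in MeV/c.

Use h = 6.62607015e-34 J·s, c = 2.99792458e8 m/s, 1 eV = 1.602176634e-19 J.
In SI units: f = 11070 PHz = 1.107e19 Hz.
Since p = hf/c for a photon, p = 2.447e-23 kg·m/s.
Converting to MeV/c: p = 0.04578 MeV/c ≈ 0.0458 MeV/c.

0.0458 MeV/c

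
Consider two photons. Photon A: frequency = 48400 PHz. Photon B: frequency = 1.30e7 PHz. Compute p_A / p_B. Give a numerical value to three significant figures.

3.72e-3

p_A = 1.070e-22 kg·m/s (from frequency = 48400 PHz, via p = hf/c).
p_B = 2.873e-20 kg·m/s (from frequency = 1.30e7 PHz, via p = hf/c).
Ratio = 1.070e-22 / 2.873e-20 = 3.72e-3.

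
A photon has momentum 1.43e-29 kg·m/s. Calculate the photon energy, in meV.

Since E = pc for a photon, E = 4.287e-21 J.
Converting to meV: E = 26.76 meV ≈ 26.8 meV.

26.8 meV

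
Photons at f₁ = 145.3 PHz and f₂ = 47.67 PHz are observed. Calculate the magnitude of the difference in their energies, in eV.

Using E = hf: E₁ = 9.6277 × 10^-17 J, E₂ = 3.1586 × 10^-17 J.
|ΔE| = |9.6277 × 10^-17 − 3.1586 × 10^-17| = 6.47 × 10^-17 J = 404 eV.

404 eV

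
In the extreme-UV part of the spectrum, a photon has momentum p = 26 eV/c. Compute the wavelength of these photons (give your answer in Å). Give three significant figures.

477 Å

Use h = 6.62607015e-34 J·s, c = 2.99792458e8 m/s, 1 eV = 1.602176634e-19 J.
Convert to SI: p = 26 eV/c = 1.3895e-26 kg·m/s.
Apply λ = h/p: λ = 4.769e-8 m.
Converting to Å: λ = 476.9 Å ≈ 477 Å.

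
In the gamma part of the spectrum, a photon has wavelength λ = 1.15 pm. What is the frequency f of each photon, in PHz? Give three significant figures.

2.61 × 10^5 PHz

First convert: λ = 1.15 pm = 1.15 × 10^-12 m.
The photon relation is f = c/λ, giving f = 2.607 × 10^20 Hz.
Converting to PHz: f = 260700 PHz ≈ 2.61 × 10^5 PHz.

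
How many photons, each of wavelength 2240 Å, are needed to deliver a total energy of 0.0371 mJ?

Per-photon energy: E = 8.868 × 10^-19 J (from wavelength = 2240 Å).
N = E_total / E_photon = 3.71 × 10^-5 J / 8.868 × 10^-19 J = 4.18 × 10^13.

4.18 × 10^13 photons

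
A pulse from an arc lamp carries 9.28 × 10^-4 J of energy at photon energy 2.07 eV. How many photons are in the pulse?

2.80 × 10^15 photons

Per-photon energy: E = 3.317 × 10^-19 J (from energy = 2.07 eV).
N = E_total / E_photon = 9.28 × 10^-4 J / 3.317 × 10^-19 J = 2.80 × 10^15.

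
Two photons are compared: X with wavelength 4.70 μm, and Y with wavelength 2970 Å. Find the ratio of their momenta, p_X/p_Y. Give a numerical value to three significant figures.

0.0632

p_X = 1.410e-28 kg·m/s (from wavelength = 4.70 μm, via p = h/λ).
p_Y = 2.231e-27 kg·m/s (from wavelength = 2970 Å, via p = h/λ).
Ratio = 1.410e-28 / 2.231e-27 = 0.0632.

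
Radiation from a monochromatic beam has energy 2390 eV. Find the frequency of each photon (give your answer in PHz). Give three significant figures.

Convert to SI: E = 2390 eV = 3.8292e-16 J.
Apply f = E/h: f = 5.779e17 Hz.
Converting to PHz: f = 577.9 PHz ≈ 578 PHz.

578 PHz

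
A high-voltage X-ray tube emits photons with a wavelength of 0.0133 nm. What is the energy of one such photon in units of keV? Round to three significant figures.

93.2 keV

Use h = 6.62607015 × 10^-34 J·s, c = 2.99792458 × 10^8 m/s, 1 eV = 1.602176634 × 10^-19 J.
In SI units: λ = 0.0133 nm = 1.33 × 10^-11 m.
Apply E = hc/λ: E = 1.494 × 10^-14 J.
Converting to keV: E = 93.22 keV ≈ 93.2 keV.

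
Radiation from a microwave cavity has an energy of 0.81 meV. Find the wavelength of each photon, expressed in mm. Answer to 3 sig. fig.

1.53 mm

In SI units: E = 0.81 meV = 1.2978·10^-22 J.
Apply λ = hc/E: λ = 0.001531 m.
Converting to mm: λ = 1.531 mm ≈ 1.53 mm.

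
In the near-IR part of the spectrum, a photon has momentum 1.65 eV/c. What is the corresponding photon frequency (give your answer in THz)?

Use h = 6.62607015e-34 J·s, c = 2.99792458e8 m/s, 1 eV = 1.602176634e-19 J.
Convert to SI: p = 1.65 eV/c = 8.8181e-28 kg·m/s.
Since f = pc/h for a photon, f = 3.990e14 Hz.
Converting to THz: f = 399.0 THz ≈ 399 THz.

399 THz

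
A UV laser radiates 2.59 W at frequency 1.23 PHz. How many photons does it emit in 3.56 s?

1.13e19 photons

Total energy: E_total = P·t = 2.59 × 3.56 = 9.220 J.
Per-photon energy: E = 8.150e-19 J.
N = E_total / E_photon = 1.13e19.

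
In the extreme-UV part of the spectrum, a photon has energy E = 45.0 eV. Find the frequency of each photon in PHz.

(h = 6.62607015 × 10^-34 J·s, 1 eV = 1.602176634 × 10^-19 J.)
First convert: E = 45.0 eV = 7.2098 × 10^-18 J.
Apply f = E/h: f = 1.088 × 10^16 Hz.
Converting to PHz: f = 10.88 PHz ≈ 10.9 PHz.

10.9 PHz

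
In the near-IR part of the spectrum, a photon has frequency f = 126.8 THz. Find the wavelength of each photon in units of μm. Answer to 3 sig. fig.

2.36 μm

(c = 2.99792458 × 10^8 m/s.)
Convert to SI: f = 126.8 THz = 1.268 × 10^14 Hz.
The photon relation is λ = c/f, giving λ = 2.364 × 10^-6 m.
Converting to μm: λ = 2.364 μm ≈ 2.36 μm.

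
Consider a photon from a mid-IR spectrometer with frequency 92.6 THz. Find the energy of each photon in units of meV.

383 meV

First convert: f = 92.6 THz = 9.26e13 Hz.
For a photon E = hf, so E = 6.136e-20 J.
Converting to meV: E = 383.0 meV ≈ 383 meV.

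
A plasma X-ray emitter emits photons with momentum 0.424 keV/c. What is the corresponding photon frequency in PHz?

Take h = 6.62607015e-34 J·s, c = 2.99792458e8 m/s, 1 eV = 1.602176634e-19 J.
In SI units: p = 0.424 keV/c = 2.2660e-25 kg·m/s.
For a photon f = pc/h, so f = 1.025e17 Hz.
Converting to PHz: f = 102.5 PHz ≈ 103 PHz.

103 PHz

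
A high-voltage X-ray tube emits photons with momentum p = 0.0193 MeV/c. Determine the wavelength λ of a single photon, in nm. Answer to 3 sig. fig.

0.0642 nm

In SI units: p = 0.0193 MeV/c = 1.0314 × 10^-23 kg·m/s.
Since λ = h/p for a photon, λ = 6.424 × 10^-11 m.
Converting to nm: λ = 0.06424 nm ≈ 0.0642 nm.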